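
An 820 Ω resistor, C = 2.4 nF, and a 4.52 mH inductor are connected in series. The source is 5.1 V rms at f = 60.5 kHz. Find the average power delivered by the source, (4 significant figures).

20.13 mW

ω = 2πf = 380100 rad/s
X_L = ωL = 1718 Ω
X_C = 1/(ωC) = 1096 Ω
Net reactance X = X_L − X_C = 622.1 Ω
Z = 820.0 + j622.1 Ω
|Z| = √(820.0² + 622.1²) = 1029 Ω
∠Z = arctan(622.1/820.0) = 37.19°
I = V/|Z| = 4.955 mA
P = VI cos φ = 5.1 × 0.004955 × cos(37.19°) = 20.13 mW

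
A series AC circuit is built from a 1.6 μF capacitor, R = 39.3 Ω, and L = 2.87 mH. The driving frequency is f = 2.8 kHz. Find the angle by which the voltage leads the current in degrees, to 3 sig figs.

20.8°

ω = 2πf = 17590 rad/s
X_L = ωL = 50.5 Ω
X_C = 1/(ωC) = 35.5 Ω
Net reactance X = X_L − X_C = 15.0 Ω
Z = 39.3 + j15.0 Ω
|Z| = √(39.3² + 15.0²) = 42.1 Ω
∠Z = arctan(15.0/39.3) = 20.8°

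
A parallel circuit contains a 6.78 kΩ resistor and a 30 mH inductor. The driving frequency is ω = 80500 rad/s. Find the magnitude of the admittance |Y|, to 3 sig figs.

X_L = ωL = 2420 Ω
Parallel: admittances add. Y = 1/R + 1/(jωL)
Y = (0.000147 − j0.000414) S
|Y| = 0.000440 S → |Z| = 1/|Y| = 2270 Ω, ∠Z = −∠Y = 70.4°

440 μS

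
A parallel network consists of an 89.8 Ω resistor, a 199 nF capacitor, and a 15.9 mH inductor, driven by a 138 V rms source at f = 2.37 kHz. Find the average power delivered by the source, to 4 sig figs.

ω = 2πf = 14890 rad/s
X_L = ωL = 236.8 Ω
X_C = 1/(ωC) = 337.5 Ω
Parallel: admittances add. Y = 1/R + 1/(jωL) + jωC
Y = (0.01114 − j0.001260) S
|Y| = 0.01121 S → |Z| = 1/|Y| = 89.23 Ω, ∠Z = −∠Y = 6.456°
I = V/|Z| = 1.547 A
P = VI cos φ = 138 × 1.547 × cos(6.456°) = 212.1 W

212.1 W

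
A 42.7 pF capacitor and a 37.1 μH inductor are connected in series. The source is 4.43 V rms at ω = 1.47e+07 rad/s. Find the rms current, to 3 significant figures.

4.23 mA

X_L = ωL = 545 Ω
X_C = 1/(ωC) = 1590 Ω
Net reactance X = X_L − X_C = -1050 Ω
Z = − j1050 Ω
|Z| = √(0² + 1050²) = 1050 Ω
I = V/|Z| = 4.43/1050 = 4.23 mA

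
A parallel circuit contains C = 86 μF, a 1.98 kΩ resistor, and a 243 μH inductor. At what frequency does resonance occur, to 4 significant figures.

ω₀ = 1/√(LC) = 1/√(0.000243 × 8.6e-05) = 6917 rad/s
f₀ = ω₀/(2π) = 1.101 kHz

1.101 kHz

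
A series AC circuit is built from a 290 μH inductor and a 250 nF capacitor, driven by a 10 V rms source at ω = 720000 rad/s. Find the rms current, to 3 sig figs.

49.2 mA

X_L = ωL = 209 Ω
X_C = 1/(ωC) = 5.56 Ω
Net reactance X = X_L − X_C = 203 Ω
Z = j203 Ω
|Z| = √(0² + 203²) = 203 Ω
I = V/|Z| = 10/203 = 49.2 mA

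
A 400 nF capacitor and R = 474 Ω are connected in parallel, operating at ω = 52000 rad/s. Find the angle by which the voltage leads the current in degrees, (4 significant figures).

X_C = 1/(ωC) = 48.08 Ω
Parallel: admittances add. Y = 1/R + jωC
Y = (0.002110 + j0.02080) S
|Y| = 0.02091 S → |Z| = 1/|Y| = 47.83 Ω, ∠Z = −∠Y = -84.21°

-84.21°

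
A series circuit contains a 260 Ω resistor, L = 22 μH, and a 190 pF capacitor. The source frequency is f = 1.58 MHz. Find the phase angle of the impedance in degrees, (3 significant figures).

-50.2°

ω = 2πf = 9.927e+06 rad/s
X_L = ωL = 218 Ω
X_C = 1/(ωC) = 530 Ω
Net reactance X = X_L − X_C = -312 Ω
Z = 260 − j312 Ω
|Z| = √(260² + 312²) = 406 Ω
∠Z = arctan(-312/260) = -50.2°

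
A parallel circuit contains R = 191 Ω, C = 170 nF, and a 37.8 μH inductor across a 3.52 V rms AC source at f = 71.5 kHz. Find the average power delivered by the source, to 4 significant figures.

64.87 mW

ω = 2πf = 449200 rad/s
X_L = ωL = 16.98 Ω
X_C = 1/(ωC) = 13.09 Ω
Parallel: admittances add. Y = 1/R + 1/(jωL) + jωC
Y = (0.005236 + j0.01748) S
|Y| = 0.01825 S → |Z| = 1/|Y| = 54.79 Ω, ∠Z = −∠Y = -73.33°
I = V/|Z| = 64.25 mA
P = VI cos φ = 3.52 × 0.06425 × cos(-73.33°) = 64.87 mW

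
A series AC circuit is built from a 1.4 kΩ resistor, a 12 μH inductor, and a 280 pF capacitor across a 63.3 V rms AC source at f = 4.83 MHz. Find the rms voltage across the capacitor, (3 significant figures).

5.24 V

ω = 2πf = 3.035e+07 rad/s
X_L = ωL = 364 Ω
X_C = 1/(ωC) = 118 Ω
Net reactance X = X_L − X_C = 246 Ω
Z = 1400 + j246 Ω
|Z| = √(1400² + 246²) = 1420 Ω
I = V/|Z| = 44.5 mA
V_C = I·|Z_C| = 0.0445 × 118 = 5.24 V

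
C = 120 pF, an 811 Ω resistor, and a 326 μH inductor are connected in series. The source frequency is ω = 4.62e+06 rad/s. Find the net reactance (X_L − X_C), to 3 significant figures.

X_L = ωL = 1510 Ω
X_C = 1/(ωC) = 1800 Ω
X = 1510 − 1800 = -298 Ω

-298 Ω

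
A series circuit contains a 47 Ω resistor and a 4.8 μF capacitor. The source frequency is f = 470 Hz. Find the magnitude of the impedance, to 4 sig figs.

ω = 2πf = 2953 rad/s
X_C = 1/(ωC) = 70.55 Ω
Z = 47.00 − j70.55 Ω
|Z| = √(47.00² + 70.55²) = 84.77 Ω

84.77 Ω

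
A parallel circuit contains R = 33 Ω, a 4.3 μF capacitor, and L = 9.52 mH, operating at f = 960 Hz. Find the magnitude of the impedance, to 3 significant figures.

31.8 Ω

ω = 2πf = 6032 rad/s
X_L = ωL = 57.4 Ω
X_C = 1/(ωC) = 38.6 Ω
Parallel: admittances add. Y = 1/R + 1/(jωL) + jωC
Y = (0.0303 + j0.00852) S
|Y| = 0.0315 S → |Z| = 1/|Y| = 31.8 Ω, ∠Z = −∠Y = -15.7°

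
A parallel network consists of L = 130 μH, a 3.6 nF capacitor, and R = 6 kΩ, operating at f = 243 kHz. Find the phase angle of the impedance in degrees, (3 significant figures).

ω = 2πf = 1.527e+06 rad/s
X_L = ωL = 198 Ω
X_C = 1/(ωC) = 182 Ω
Parallel: admittances add. Y = 1/R + 1/(jωL) + jωC
Y = (0.000167 + j0.000458) S
|Y| = 0.000488 S → |Z| = 1/|Y| = 2050 Ω, ∠Z = −∠Y = -70.0°

-70.0°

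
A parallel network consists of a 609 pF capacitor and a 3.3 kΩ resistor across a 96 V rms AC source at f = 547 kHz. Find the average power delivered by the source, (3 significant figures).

2.79 W

ω = 2πf = 3.437e+06 rad/s
X_C = 1/(ωC) = 478 Ω
Parallel: admittances add. Y = 1/R + jωC
Y = (0.000303 + j0.00209) S
|Y| = 0.00211 S → |Z| = 1/|Y| = 473 Ω, ∠Z = −∠Y = -81.8°
I = V/|Z| = 203 mA
P = VI cos φ = 96 × 0.203 × cos(-81.8°) = 2.79 W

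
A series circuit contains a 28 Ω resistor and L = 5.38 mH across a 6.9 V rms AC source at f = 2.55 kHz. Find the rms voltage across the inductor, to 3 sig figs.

6.56 V

ω = 2πf = 16020 rad/s
X_L = ωL = 86.2 Ω
Z = 28.0 + j86.2 Ω
|Z| = √(28.0² + 86.2²) = 90.6 Ω
I = V/|Z| = 76.1 mA
V_L = I·|Z_L| = 0.0761 × 86.2 = 6.56 V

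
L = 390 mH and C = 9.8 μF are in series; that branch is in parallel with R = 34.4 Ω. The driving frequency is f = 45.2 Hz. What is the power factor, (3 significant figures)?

ω = 2πf = 284.0 rad/s
X_L = ωL = 111 Ω
X_C = 1/(ωC) = 359 Ω
Branch 1: Z₁ = R = 34.4 Ω
Branch 2 (series LC): Z₂ = j(X_L − X_C) = −j249 Ω
Parallel: Z = Z₁Z₂/(Z₁+Z₂), |Z| = 34.1 Ω, ∠Z = -7.88°
cos φ = cos(-7.88°) = 0.991

0.991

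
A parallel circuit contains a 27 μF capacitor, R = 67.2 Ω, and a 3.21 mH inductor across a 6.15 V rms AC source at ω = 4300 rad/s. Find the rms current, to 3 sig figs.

284 mA

X_L = ωL = 13.8 Ω
X_C = 1/(ωC) = 8.61 Ω
Parallel: admittances add. Y = 1/R + 1/(jωL) + jωC
Y = (0.0149 + j0.0437) S
|Y| = 0.0461 S → |Z| = 1/|Y| = 21.7 Ω, ∠Z = −∠Y = -71.2°
I = V/|Z| = 6.15/21.7 = 284 mA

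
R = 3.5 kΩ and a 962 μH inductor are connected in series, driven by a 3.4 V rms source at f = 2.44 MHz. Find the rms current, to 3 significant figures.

224 μA

ω = 2πf = 1.533e+07 rad/s
X_L = ωL = 14700 Ω
Z = 3500 + j14700 Ω
|Z| = √(3500² + 14700²) = 15200 Ω
I = V/|Z| = 3.4/15200 = 224 μA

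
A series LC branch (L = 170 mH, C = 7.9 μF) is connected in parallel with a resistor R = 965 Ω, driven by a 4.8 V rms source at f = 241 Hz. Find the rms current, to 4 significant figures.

ω = 2πf = 1514 rad/s
X_L = ωL = 257.4 Ω
X_C = 1/(ωC) = 83.59 Ω
Branch 1: Z₁ = R = 965.0 Ω
Branch 2 (series LC): Z₂ = j(X_L − X_C) = j173.8 Ω
Parallel: Z = Z₁Z₂/(Z₁+Z₂), |Z| = 171.1 Ω, ∠Z = 79.79°
I = V/|Z| = 4.8/171.1 = 28.06 mA

28.06 mA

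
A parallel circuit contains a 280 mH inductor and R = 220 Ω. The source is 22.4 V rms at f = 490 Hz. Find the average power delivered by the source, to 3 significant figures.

2.28 W

ω = 2πf = 3079 rad/s
X_L = ωL = 862 Ω
Parallel: admittances add. Y = 1/R + 1/(jωL)
Y = (0.00455 − j0.00116) S
|Y| = 0.00469 S → |Z| = 1/|Y| = 213 Ω, ∠Z = −∠Y = 14.3°
I = V/|Z| = 105 mA
P = VI cos φ = 22.4 × 0.105 × cos(14.3°) = 2.28 W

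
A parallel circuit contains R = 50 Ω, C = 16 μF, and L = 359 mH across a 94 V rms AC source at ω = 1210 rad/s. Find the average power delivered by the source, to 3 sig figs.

X_L = ωL = 434 Ω
X_C = 1/(ωC) = 51.7 Ω
Parallel: admittances add. Y = 1/R + 1/(jωL) + jωC
Y = (0.0200 + j0.0171) S
|Y| = 0.0263 S → |Z| = 1/|Y| = 38.0 Ω, ∠Z = −∠Y = -40.5°
I = V/|Z| = 2.47 A
P = VI cos φ = 94 × 2.47 × cos(-40.5°) = 177 W

177 W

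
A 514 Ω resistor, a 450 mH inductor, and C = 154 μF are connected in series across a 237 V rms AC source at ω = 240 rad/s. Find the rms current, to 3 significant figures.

455 mA

X_L = ωL = 108 Ω
X_C = 1/(ωC) = 27.1 Ω
Net reactance X = X_L − X_C = 80.9 Ω
Z = 514 + j80.9 Ω
|Z| = √(514² + 80.9²) = 520 Ω
I = V/|Z| = 237/520 = 455 mA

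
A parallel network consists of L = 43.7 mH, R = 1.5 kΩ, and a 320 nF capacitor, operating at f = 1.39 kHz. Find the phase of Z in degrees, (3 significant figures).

ω = 2πf = 8734 rad/s
X_L = ωL = 382 Ω
X_C = 1/(ωC) = 358 Ω
Parallel: admittances add. Y = 1/R + 1/(jωL) + jωC
Y = (0.000667 + j0.000175) S
|Y| = 0.000689 S → |Z| = 1/|Y| = 1450 Ω, ∠Z = −∠Y = -14.7°

-14.7°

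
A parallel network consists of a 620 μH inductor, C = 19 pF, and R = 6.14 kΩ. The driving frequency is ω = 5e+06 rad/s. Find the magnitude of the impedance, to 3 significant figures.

3570 Ω

X_L = ωL = 3100 Ω
X_C = 1/(ωC) = 10500 Ω
Parallel: admittances add. Y = 1/R + 1/(jωL) + jωC
Y = (0.000163 − j0.000228) S
|Y| = 0.000280 S → |Z| = 1/|Y| = 3570 Ω, ∠Z = −∠Y = 54.4°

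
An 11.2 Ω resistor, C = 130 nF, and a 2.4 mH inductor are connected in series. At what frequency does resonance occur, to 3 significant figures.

ω₀ = 1/√(LC) = 1/√(0.0024 × 1.3e-07) = 56610 rad/s
f₀ = ω₀/(2π) = 9.01 kHz

9.01 kHz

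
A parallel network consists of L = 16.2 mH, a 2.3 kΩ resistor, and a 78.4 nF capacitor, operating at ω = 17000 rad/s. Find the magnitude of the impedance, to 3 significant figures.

X_L = ωL = 275 Ω
X_C = 1/(ωC) = 750 Ω
Parallel: admittances add. Y = 1/R + 1/(jωL) + jωC
Y = (0.000435 − j0.00230) S
|Y| = 0.00234 S → |Z| = 1/|Y| = 428 Ω, ∠Z = −∠Y = 79.3°

428 Ω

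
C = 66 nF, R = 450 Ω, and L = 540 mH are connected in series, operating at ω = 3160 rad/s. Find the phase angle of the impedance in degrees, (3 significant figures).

X_L = ωL = 1710 Ω
X_C = 1/(ωC) = 4790 Ω
Net reactance X = X_L − X_C = -3090 Ω
Z = 450 − j3090 Ω
|Z| = √(450² + 3090²) = 3120 Ω
∠Z = arctan(-3090/450) = -81.7°

-81.7°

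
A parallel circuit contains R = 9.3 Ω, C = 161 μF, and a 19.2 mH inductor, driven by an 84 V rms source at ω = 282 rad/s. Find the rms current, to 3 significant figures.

14.8 A

X_L = ωL = 5.41 Ω
X_C = 1/(ωC) = 22.0 Ω
Parallel: admittances add. Y = 1/R + 1/(jωL) + jωC
Y = (0.108 − j0.139) S
|Y| = 0.176 S → |Z| = 1/|Y| = 5.68 Ω, ∠Z = −∠Y = 52.3°
I = V/|Z| = 84/5.68 = 14.8 A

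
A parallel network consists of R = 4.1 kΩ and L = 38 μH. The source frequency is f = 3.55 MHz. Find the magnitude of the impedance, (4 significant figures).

830.0 Ω

ω = 2πf = 2.231e+07 rad/s
X_L = ωL = 847.6 Ω
Parallel: admittances add. Y = 1/R + 1/(jωL)
Y = (0.0002439 − j0.001180) S
|Y| = 0.001205 S → |Z| = 1/|Y| = 830.0 Ω, ∠Z = −∠Y = 78.32°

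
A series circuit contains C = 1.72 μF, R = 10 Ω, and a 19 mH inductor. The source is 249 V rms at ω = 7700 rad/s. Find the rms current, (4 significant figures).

X_L = ωL = 146.3 Ω
X_C = 1/(ωC) = 75.51 Ω
Net reactance X = X_L − X_C = 70.79 Ω
Z = 10.00 + j70.79 Ω
|Z| = √(10.00² + 70.79²) = 71.50 Ω
I = V/|Z| = 249/71.50 = 3.483 A

3.483 A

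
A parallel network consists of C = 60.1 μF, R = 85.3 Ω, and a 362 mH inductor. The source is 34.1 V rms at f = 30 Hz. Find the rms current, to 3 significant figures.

ω = 2πf = 188.5 rad/s
X_L = ωL = 68.2 Ω
X_C = 1/(ωC) = 88.3 Ω
Parallel: admittances add. Y = 1/R + 1/(jωL) + jωC
Y = (0.0117 − j0.00333) S
|Y| = 0.0122 S → |Z| = 1/|Y| = 82.1 Ω, ∠Z = −∠Y = 15.8°
I = V/|Z| = 34.1/82.1 = 416 mA

416 mA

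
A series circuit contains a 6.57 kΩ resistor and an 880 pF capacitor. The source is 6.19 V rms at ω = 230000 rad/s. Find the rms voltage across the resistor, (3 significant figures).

4.95 V

X_C = 1/(ωC) = 4940 Ω
Z = 6570 − j4940 Ω
|Z| = √(6570² + 4940²) = 8220 Ω
I = V/|Z| = 753 μA
V_R = I·|Z_R| = 0.000753 × 6570 = 4.95 V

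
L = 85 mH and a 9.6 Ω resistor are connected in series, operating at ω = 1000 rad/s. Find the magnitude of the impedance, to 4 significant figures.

X_L = ωL = 85.00 Ω
Z = 9.600 + j85.00 Ω
|Z| = √(9.600² + 85.00²) = 85.54 Ω

85.54 Ω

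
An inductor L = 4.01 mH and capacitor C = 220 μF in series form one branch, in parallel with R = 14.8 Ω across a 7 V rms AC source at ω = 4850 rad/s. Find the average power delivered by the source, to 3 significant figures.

3.31 W

X_L = ωL = 19.4 Ω
X_C = 1/(ωC) = 0.937 Ω
Branch 1: Z₁ = R = 14.8 Ω
Branch 2 (series LC): Z₂ = j(X_L − X_C) = j18.5 Ω
Parallel: Z = Z₁Z₂/(Z₁+Z₂), |Z| = 11.6 Ω, ∠Z = 38.6°
I = V/|Z| = 606 mA
P = VI cos φ = 7 × 0.606 × cos(38.6°) = 3.31 W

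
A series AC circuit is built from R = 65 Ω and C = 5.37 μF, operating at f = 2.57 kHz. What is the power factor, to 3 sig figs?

ω = 2πf = 16150 rad/s
X_C = 1/(ωC) = 11.5 Ω
Z = 65.0 − j11.5 Ω
|Z| = √(65.0² + 11.5²) = 66.0 Ω
∠Z = arctan(-11.5/65.0) = -10.1°
cos φ = cos(-10.1°) = 0.985

0.985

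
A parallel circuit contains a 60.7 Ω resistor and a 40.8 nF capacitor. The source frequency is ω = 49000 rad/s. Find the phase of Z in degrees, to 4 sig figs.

X_C = 1/(ωC) = 500.2 Ω
Parallel: admittances add. Y = 1/R + jωC
Y = (0.01647 + j0.001999) S
|Y| = 0.01660 S → |Z| = 1/|Y| = 60.26 Ω, ∠Z = −∠Y = -6.919°

-6.919°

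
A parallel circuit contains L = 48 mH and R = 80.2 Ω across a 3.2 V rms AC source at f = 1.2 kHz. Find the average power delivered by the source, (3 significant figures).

128 mW

ω = 2πf = 7540 rad/s
X_L = ωL = 362 Ω
Parallel: admittances add. Y = 1/R + 1/(jωL)
Y = (0.0125 − j0.00276) S
|Y| = 0.0128 S → |Z| = 1/|Y| = 78.3 Ω, ∠Z = −∠Y = 12.5°
I = V/|Z| = 40.9 mA
P = VI cos φ = 3.2 × 0.0409 × cos(12.5°) = 128 mW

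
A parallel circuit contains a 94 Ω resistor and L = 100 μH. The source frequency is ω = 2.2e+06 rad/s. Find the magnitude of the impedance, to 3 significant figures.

86.4 Ω

X_L = ωL = 220 Ω
Parallel: admittances add. Y = 1/R + 1/(jωL)
Y = (0.0106 − j0.00455) S
|Y| = 0.0116 S → |Z| = 1/|Y| = 86.4 Ω, ∠Z = −∠Y = 23.1°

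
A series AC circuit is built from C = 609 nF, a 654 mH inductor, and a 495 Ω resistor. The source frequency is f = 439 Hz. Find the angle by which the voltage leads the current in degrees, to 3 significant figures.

ω = 2πf = 2758 rad/s
X_L = ωL = 1800 Ω
X_C = 1/(ωC) = 595 Ω
Net reactance X = X_L − X_C = 1210 Ω
Z = 495 + j1210 Ω
|Z| = √(495² + 1210²) = 1310 Ω
∠Z = arctan(1210/495) = 67.7°

67.7°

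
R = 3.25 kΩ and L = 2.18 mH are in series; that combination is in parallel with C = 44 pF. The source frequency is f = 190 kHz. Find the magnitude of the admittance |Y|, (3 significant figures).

ω = 2πf = 1.194e+06 rad/s
X_L = ωL = 2600 Ω
X_C = 1/(ωC) = 19000 Ω
Branch 1 (R+jX_L): Z₁ = 3250 + j2600 Ω, |Z₁| = 4160 Ω
Branch 2 (−jX_C): Z₂ = −j19000 Ω
Parallel: Z = Z₁Z₂/(Z₁+Z₂), |Z| = 4730 Ω, ∠Z = 27.5°
|Y| = 1/|Z| = 211 μS

211 μS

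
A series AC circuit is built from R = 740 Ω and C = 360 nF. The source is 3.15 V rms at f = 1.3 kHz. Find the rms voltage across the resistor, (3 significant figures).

2.86 V

ω = 2πf = 8168 rad/s
X_C = 1/(ωC) = 340 Ω
Z = 740 − j340 Ω
|Z| = √(740² + 340²) = 814 Ω
I = V/|Z| = 3.87 mA
V_R = I·|Z_R| = 0.00387 × 740 = 2.86 V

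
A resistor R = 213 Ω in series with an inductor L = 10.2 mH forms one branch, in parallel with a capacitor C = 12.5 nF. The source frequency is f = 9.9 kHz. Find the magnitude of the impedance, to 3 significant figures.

1260 Ω

ω = 2πf = 62200 rad/s
X_L = ωL = 634 Ω
X_C = 1/(ωC) = 1290 Ω
Branch 1 (R+jX_L): Z₁ = 213 + j634 Ω, |Z₁| = 669 Ω
Branch 2 (−jX_C): Z₂ = −j1290 Ω
Parallel: Z = Z₁Z₂/(Z₁+Z₂), |Z| = 1260 Ω, ∠Z = 53.3°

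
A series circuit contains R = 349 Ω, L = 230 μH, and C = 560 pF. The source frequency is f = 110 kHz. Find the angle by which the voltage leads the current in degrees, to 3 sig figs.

-81.8°

ω = 2πf = 691200 rad/s
X_L = ωL = 159 Ω
X_C = 1/(ωC) = 2580 Ω
Net reactance X = X_L − X_C = -2420 Ω
Z = 349 − j2420 Ω
|Z| = √(349² + 2420²) = 2450 Ω
∠Z = arctan(-2420/349) = -81.8°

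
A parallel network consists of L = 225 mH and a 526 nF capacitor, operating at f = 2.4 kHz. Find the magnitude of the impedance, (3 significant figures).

131 Ω

ω = 2πf = 15080 rad/s
X_L = ωL = 3390 Ω
X_C = 1/(ωC) = 126 Ω
Parallel: admittances add. Y = 1/(jωL) + jωC
Y = (0 + j0.00764) S
|Y| = 0.00764 S → |Z| = 1/|Y| = 131 Ω, ∠Z = −∠Y = -90.0°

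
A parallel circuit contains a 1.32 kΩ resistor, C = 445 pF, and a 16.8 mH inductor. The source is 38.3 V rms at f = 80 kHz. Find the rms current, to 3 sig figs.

29.3 mA

ω = 2πf = 502700 rad/s
X_L = ωL = 8440 Ω
X_C = 1/(ωC) = 4470 Ω
Parallel: admittances add. Y = 1/R + 1/(jωL) + jωC
Y = (0.000758 + j0.000105) S
|Y| = 0.000765 S → |Z| = 1/|Y| = 1310 Ω, ∠Z = −∠Y = -7.91°
I = V/|Z| = 38.3/1310 = 29.3 mA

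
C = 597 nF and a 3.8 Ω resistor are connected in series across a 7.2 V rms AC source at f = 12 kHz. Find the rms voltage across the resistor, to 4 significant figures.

ω = 2πf = 75400 rad/s
X_C = 1/(ωC) = 22.22 Ω
Z = 3.800 − j22.22 Ω
|Z| = √(3.800² + 22.22²) = 22.54 Ω
I = V/|Z| = 319.5 mA
V_R = I·|Z_R| = 0.3195 × 3.800 = 1.214 V

1.214 V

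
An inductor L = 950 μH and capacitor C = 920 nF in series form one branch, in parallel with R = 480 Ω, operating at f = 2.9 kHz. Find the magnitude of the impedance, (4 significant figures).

ω = 2πf = 18220 rad/s
X_L = ωL = 17.31 Ω
X_C = 1/(ωC) = 59.65 Ω
Branch 1: Z₁ = R = 480.0 Ω
Branch 2 (series LC): Z₂ = j(X_L − X_C) = −j42.34 Ω
Parallel: Z = Z₁Z₂/(Z₁+Z₂), |Z| = 42.18 Ω, ∠Z = -84.96°

42.18 Ω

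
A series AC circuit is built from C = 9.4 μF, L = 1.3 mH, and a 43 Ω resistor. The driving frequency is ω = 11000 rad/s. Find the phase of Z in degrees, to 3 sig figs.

6.14°

X_L = ωL = 14.3 Ω
X_C = 1/(ωC) = 9.67 Ω
Net reactance X = X_L − X_C = 4.63 Ω
Z = 43.0 + j4.63 Ω
|Z| = √(43.0² + 4.63²) = 43.2 Ω
∠Z = arctan(4.63/43.0) = 6.14°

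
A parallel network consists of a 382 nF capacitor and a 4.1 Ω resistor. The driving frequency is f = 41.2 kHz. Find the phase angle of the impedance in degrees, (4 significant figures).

ω = 2πf = 258900 rad/s
X_C = 1/(ωC) = 10.11 Ω
Parallel: admittances add. Y = 1/R + jωC
Y = (0.2439 + j0.09889) S
|Y| = 0.2632 S → |Z| = 1/|Y| = 3.800 Ω, ∠Z = −∠Y = -22.07°

-22.07°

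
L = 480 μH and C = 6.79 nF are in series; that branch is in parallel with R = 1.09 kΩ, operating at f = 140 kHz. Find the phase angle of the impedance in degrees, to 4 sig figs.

ω = 2πf = 879600 rad/s
X_L = ωL = 422.2 Ω
X_C = 1/(ωC) = 167.4 Ω
Branch 1: Z₁ = R = 1090 Ω
Branch 2 (series LC): Z₂ = j(X_L − X_C) = j254.8 Ω
Parallel: Z = Z₁Z₂/(Z₁+Z₂), |Z| = 248.1 Ω, ∠Z = 76.84°

76.84°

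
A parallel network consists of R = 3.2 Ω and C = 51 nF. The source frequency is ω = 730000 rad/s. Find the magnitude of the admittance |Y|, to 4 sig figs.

X_C = 1/(ωC) = 26.86 Ω
Parallel: admittances add. Y = 1/R + jωC
Y = (0.3125 + j0.03723) S
|Y| = 0.3147 S → |Z| = 1/|Y| = 3.178 Ω, ∠Z = −∠Y = -6.794°

314.7 mS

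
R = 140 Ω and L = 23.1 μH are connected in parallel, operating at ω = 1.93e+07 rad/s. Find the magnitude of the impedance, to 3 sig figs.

X_L = ωL = 446 Ω
Parallel: admittances add. Y = 1/R + 1/(jωL)
Y = (0.00714 − j0.00224) S
|Y| = 0.00749 S → |Z| = 1/|Y| = 134 Ω, ∠Z = −∠Y = 17.4°

134 Ω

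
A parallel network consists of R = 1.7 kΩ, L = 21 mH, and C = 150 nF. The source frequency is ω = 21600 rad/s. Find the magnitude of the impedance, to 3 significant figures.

X_L = ωL = 454 Ω
X_C = 1/(ωC) = 309 Ω
Parallel: admittances add. Y = 1/R + 1/(jωL) + jωC
Y = (0.000588 + j0.00104) S
|Y| = 0.00119 S → |Z| = 1/|Y| = 840 Ω, ∠Z = −∠Y = -60.4°

840 Ω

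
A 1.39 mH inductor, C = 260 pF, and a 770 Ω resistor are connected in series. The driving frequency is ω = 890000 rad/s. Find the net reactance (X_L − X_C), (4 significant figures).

-3084 Ω

X_L = ωL = 1237 Ω
X_C = 1/(ωC) = 4322 Ω
X = 1237 − 4322 = -3084 Ω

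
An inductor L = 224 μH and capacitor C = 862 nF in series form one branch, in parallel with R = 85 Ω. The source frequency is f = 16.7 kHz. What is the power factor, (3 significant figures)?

0.145

ω = 2πf = 104900 rad/s
X_L = ωL = 23.5 Ω
X_C = 1/(ωC) = 11.1 Ω
Branch 1: Z₁ = R = 85.0 Ω
Branch 2 (series LC): Z₂ = j(X_L − X_C) = j12.4 Ω
Parallel: Z = Z₁Z₂/(Z₁+Z₂), |Z| = 12.3 Ω, ∠Z = 81.7°
cos φ = cos(81.7°) = 0.145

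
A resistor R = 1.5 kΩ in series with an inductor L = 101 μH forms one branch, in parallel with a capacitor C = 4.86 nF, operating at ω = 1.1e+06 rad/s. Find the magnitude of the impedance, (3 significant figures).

187 Ω

X_L = ωL = 111 Ω
X_C = 1/(ωC) = 187 Ω
Branch 1 (R+jX_L): Z₁ = 1500 + j111 Ω, |Z₁| = 1500 Ω
Branch 2 (−jX_C): Z₂ = −j187 Ω
Parallel: Z = Z₁Z₂/(Z₁+Z₂), |Z| = 187 Ω, ∠Z = -82.9°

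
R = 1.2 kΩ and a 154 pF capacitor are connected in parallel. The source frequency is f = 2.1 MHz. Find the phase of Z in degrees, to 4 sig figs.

-67.70°

ω = 2πf = 1.319e+07 rad/s
X_C = 1/(ωC) = 492.1 Ω
Parallel: admittances add. Y = 1/R + jωC
Y = (0.0008333 + j0.002032) S
|Y| = 0.002196 S → |Z| = 1/|Y| = 455.3 Ω, ∠Z = −∠Y = -67.70°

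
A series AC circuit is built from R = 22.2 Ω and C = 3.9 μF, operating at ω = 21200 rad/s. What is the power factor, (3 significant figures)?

0.878

X_C = 1/(ωC) = 12.1 Ω
Z = 22.2 − j12.1 Ω
|Z| = √(22.2² + 12.1²) = 25.3 Ω
∠Z = arctan(-12.1/22.2) = -28.6°
cos φ = cos(-28.6°) = 0.878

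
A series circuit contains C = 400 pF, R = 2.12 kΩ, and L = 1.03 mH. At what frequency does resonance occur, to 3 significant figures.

248 kHz

ω₀ = 1/√(LC) = 1/√(0.00103 × 4e-10) = 1.558e+06 rad/s
f₀ = ω₀/(2π) = 248 kHz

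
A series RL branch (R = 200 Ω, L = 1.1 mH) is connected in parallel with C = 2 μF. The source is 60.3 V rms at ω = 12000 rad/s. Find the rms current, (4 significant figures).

X_L = ωL = 13.20 Ω
X_C = 1/(ωC) = 41.67 Ω
Branch 1 (R+jX_L): Z₁ = 200.0 + j13.20 Ω, |Z₁| = 200.4 Ω
Branch 2 (−jX_C): Z₂ = −j41.67 Ω
Parallel: Z = Z₁Z₂/(Z₁+Z₂), |Z| = 41.34 Ω, ∠Z = -78.12°
I = V/|Z| = 60.3/41.34 = 1.459 A

1.459 A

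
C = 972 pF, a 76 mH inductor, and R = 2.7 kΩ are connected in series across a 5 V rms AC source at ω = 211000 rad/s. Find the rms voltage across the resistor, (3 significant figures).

X_L = ωL = 16000 Ω
X_C = 1/(ωC) = 4880 Ω
Net reactance X = X_L − X_C = 11200 Ω
Z = 2700 + j11200 Ω
|Z| = √(2700² + 11200²) = 11500 Ω
I = V/|Z| = 435 μA
V_R = I·|Z_R| = 0.000435 × 2700 = 1.18 V

1.18 V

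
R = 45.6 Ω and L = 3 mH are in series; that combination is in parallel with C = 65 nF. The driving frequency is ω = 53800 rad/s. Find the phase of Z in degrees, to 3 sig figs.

X_L = ωL = 161 Ω
X_C = 1/(ωC) = 286 Ω
Branch 1 (R+jX_L): Z₁ = 45.6 + j161 Ω, |Z₁| = 168 Ω
Branch 2 (−jX_C): Z₂ = −j286 Ω
Parallel: Z = Z₁Z₂/(Z₁+Z₂), |Z| = 362 Ω, ∠Z = 54.1°

54.1°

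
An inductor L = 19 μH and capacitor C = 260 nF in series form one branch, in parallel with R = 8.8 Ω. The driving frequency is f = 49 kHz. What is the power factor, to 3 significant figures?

ω = 2πf = 307900 rad/s
X_L = ωL = 5.85 Ω
X_C = 1/(ωC) = 12.5 Ω
Branch 1: Z₁ = R = 8.80 Ω
Branch 2 (series LC): Z₂ = j(X_L − X_C) = −j6.64 Ω
Parallel: Z = Z₁Z₂/(Z₁+Z₂), |Z| = 5.30 Ω, ∠Z = -53.0°
cos φ = cos(-53.0°) = 0.602

0.602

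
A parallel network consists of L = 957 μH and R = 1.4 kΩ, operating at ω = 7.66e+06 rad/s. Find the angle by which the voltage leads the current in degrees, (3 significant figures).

10.8°

X_L = ωL = 7330 Ω
Parallel: admittances add. Y = 1/R + 1/(jωL)
Y = (0.000714 − j0.000136) S
|Y| = 0.000727 S → |Z| = 1/|Y| = 1380 Ω, ∠Z = −∠Y = 10.8°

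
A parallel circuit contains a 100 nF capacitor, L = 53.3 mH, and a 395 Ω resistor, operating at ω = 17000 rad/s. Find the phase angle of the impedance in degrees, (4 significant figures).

-13.26°

X_L = ωL = 906.1 Ω
X_C = 1/(ωC) = 588.2 Ω
Parallel: admittances add. Y = 1/R + 1/(jωL) + jωC
Y = (0.002532 + j0.0005964) S
|Y| = 0.002601 S → |Z| = 1/|Y| = 384.5 Ω, ∠Z = −∠Y = -13.26°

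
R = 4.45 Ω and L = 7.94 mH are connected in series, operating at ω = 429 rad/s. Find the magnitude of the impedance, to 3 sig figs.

X_L = ωL = 3.41 Ω
Z = 4.45 + j3.41 Ω
|Z| = √(4.45² + 3.41²) = 5.60 Ω

5.60 Ω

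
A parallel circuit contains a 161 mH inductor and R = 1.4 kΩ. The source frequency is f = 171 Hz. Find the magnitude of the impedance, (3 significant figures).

172 Ω

ω = 2πf = 1074 rad/s
X_L = ωL = 173 Ω
Parallel: admittances add. Y = 1/R + 1/(jωL)
Y = (0.000714 − j0.00578) S
|Y| = 0.00582 S → |Z| = 1/|Y| = 172 Ω, ∠Z = −∠Y = 83.0°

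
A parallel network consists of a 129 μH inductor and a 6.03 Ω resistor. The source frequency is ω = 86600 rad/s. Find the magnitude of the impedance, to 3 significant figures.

X_L = ωL = 11.2 Ω
Parallel: admittances add. Y = 1/R + 1/(jωL)
Y = (0.166 − j0.0895) S
|Y| = 0.188 S → |Z| = 1/|Y| = 5.31 Ω, ∠Z = −∠Y = 28.4°

5.31 Ω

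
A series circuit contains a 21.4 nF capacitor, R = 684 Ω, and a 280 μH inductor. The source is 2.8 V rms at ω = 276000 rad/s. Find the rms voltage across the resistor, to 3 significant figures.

2.77 V

X_L = ωL = 77.3 Ω
X_C = 1/(ωC) = 169 Ω
Net reactance X = X_L − X_C = -92.0 Ω
Z = 684 − j92.0 Ω
|Z| = √(684² + 92.0²) = 690 Ω
I = V/|Z| = 4.06 mA
V_R = I·|Z_R| = 0.00406 × 684 = 2.77 V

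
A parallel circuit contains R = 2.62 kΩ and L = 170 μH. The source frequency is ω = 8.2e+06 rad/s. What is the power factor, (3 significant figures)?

0.470

X_L = ωL = 1390 Ω
Parallel: admittances add. Y = 1/R + 1/(jωL)
Y = (0.000382 − j0.000717) S
|Y| = 0.000813 S → |Z| = 1/|Y| = 1230 Ω, ∠Z = −∠Y = 62.0°
cos φ = cos(62.0°) = 0.470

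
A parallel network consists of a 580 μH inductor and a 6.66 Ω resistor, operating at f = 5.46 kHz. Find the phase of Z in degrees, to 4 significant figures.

18.51°

ω = 2πf = 34310 rad/s
X_L = ωL = 19.90 Ω
Parallel: admittances add. Y = 1/R + 1/(jωL)
Y = (0.1502 − j0.05026) S
|Y| = 0.1583 S → |Z| = 1/|Y| = 6.316 Ω, ∠Z = −∠Y = 18.51°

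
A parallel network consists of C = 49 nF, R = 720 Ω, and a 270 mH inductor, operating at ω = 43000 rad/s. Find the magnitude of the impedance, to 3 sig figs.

X_L = ωL = 11600 Ω
X_C = 1/(ωC) = 475 Ω
Parallel: admittances add. Y = 1/R + 1/(jωL) + jωC
Y = (0.00139 + j0.00202) S
|Y| = 0.00245 S → |Z| = 1/|Y| = 408 Ω, ∠Z = −∠Y = -55.5°

408 Ω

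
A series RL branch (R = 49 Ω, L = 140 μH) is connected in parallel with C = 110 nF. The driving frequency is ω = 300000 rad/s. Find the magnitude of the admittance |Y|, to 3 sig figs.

X_L = ωL = 42.0 Ω
X_C = 1/(ωC) = 30.3 Ω
Branch 1 (R+jX_L): Z₁ = 49.0 + j42.0 Ω, |Z₁| = 64.5 Ω
Branch 2 (−jX_C): Z₂ = −j30.3 Ω
Parallel: Z = Z₁Z₂/(Z₁+Z₂), |Z| = 38.8 Ω, ∠Z = -62.8°
|Y| = 1/|Z| = 25.8 mS

25.8 mS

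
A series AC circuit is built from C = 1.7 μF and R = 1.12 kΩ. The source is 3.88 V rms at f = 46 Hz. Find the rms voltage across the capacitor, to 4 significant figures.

ω = 2πf = 289.0 rad/s
X_C = 1/(ωC) = 2035 Ω
Z = 1120 − j2035 Ω
|Z| = √(1120² + 2035²) = 2323 Ω
I = V/|Z| = 1.670 mA
V_C = I·|Z_C| = 0.001670 × 2035 = 3.399 V

3.399 V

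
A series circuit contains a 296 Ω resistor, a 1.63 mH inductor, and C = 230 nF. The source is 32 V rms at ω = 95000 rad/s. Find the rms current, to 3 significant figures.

X_L = ωL = 155 Ω
X_C = 1/(ωC) = 45.8 Ω
Net reactance X = X_L − X_C = 109 Ω
Z = 296 + j109 Ω
|Z| = √(296² + 109²) = 315 Ω
I = V/|Z| = 32/315 = 101 mA

101 mA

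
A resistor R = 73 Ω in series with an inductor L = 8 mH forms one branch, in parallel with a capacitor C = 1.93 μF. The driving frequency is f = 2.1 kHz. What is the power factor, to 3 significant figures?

0.227

ω = 2πf = 13190 rad/s
X_L = ωL = 106 Ω
X_C = 1/(ωC) = 39.3 Ω
Branch 1 (R+jX_L): Z₁ = 73.0 + j106 Ω, |Z₁| = 128 Ω
Branch 2 (−jX_C): Z₂ = −j39.3 Ω
Parallel: Z = Z₁Z₂/(Z₁+Z₂), |Z| = 51.1 Ω, ∠Z = -76.9°
cos φ = cos(-76.9°) = 0.227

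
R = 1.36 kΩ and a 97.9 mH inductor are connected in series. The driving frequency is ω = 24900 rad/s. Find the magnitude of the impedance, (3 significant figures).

X_L = ωL = 2440 Ω
Z = 1360 + j2440 Ω
|Z| = √(1360² + 2440²) = 2790 Ω

2790 Ω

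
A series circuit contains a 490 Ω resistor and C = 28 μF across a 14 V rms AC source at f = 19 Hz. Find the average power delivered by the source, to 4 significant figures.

ω = 2πf = 119.4 rad/s
X_C = 1/(ωC) = 299.2 Ω
Z = 490.0 − j299.2 Ω
|Z| = √(490.0² + 299.2²) = 574.1 Ω
∠Z = arctan(-299.2/490.0) = -31.41°
I = V/|Z| = 24.39 mA
P = VI cos φ = 14 × 0.02439 × cos(-31.41°) = 291.4 mW

291.4 mW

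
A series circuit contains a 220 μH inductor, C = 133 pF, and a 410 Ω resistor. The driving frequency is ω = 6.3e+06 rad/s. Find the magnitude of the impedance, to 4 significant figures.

453.0 Ω

X_L = ωL = 1386 Ω
X_C = 1/(ωC) = 1193 Ω
Net reactance X = X_L − X_C = 192.5 Ω
Z = 410.0 + j192.5 Ω
|Z| = √(410.0² + 192.5²) = 453.0 Ω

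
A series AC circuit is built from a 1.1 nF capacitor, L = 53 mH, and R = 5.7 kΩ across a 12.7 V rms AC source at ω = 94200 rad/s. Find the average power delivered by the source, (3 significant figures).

X_L = ωL = 4990 Ω
X_C = 1/(ωC) = 9650 Ω
Net reactance X = X_L − X_C = -4660 Ω
Z = 5700 − j4660 Ω
|Z| = √(5700² + 4660²) = 7360 Ω
∠Z = arctan(-4660/5700) = -39.3°
I = V/|Z| = 1.73 mA
P = VI cos φ = 12.7 × 0.00173 × cos(-39.3°) = 17.0 mW

17.0 mW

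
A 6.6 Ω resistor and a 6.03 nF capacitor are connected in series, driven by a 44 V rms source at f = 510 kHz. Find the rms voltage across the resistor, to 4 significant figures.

5.566 V

ω = 2πf = 3.204e+06 rad/s
X_C = 1/(ωC) = 51.75 Ω
Z = 6.600 − j51.75 Ω
|Z| = √(6.600² + 51.75²) = 52.17 Ω
I = V/|Z| = 843.4 mA
V_R = I·|Z_R| = 0.8434 × 6.600 = 5.566 V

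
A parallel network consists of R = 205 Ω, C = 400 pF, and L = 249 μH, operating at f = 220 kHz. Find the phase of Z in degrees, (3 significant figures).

ω = 2πf = 1.382e+06 rad/s
X_L = ωL = 344 Ω
X_C = 1/(ωC) = 1810 Ω
Parallel: admittances add. Y = 1/R + 1/(jωL) + jωC
Y = (0.00488 − j0.00235) S
|Y| = 0.00542 S → |Z| = 1/|Y| = 185 Ω, ∠Z = −∠Y = 25.7°

25.7°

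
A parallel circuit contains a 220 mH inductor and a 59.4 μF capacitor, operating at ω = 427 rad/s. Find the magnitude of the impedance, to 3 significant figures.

67.9 Ω

X_L = ωL = 93.9 Ω
X_C = 1/(ωC) = 39.4 Ω
Parallel: admittances add. Y = 1/(jωL) + jωC
Y = (0 + j0.0147) S
|Y| = 0.0147 S → |Z| = 1/|Y| = 67.9 Ω, ∠Z = −∠Y = -90.0°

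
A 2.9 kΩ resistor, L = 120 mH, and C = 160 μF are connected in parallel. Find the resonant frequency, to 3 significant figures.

ω₀ = 1/√(LC) = 1/√(0.12 × 0.00016) = 228.2 rad/s
f₀ = ω₀/(2π) = 36.3 Hz

36.3 Hz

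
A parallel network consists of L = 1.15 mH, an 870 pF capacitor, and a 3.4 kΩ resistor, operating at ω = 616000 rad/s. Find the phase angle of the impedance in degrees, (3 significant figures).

71.4°

X_L = ωL = 708 Ω
X_C = 1/(ωC) = 1870 Ω
Parallel: admittances add. Y = 1/R + 1/(jωL) + jωC
Y = (0.000294 − j0.000876) S
|Y| = 0.000924 S → |Z| = 1/|Y| = 1080 Ω, ∠Z = −∠Y = 71.4°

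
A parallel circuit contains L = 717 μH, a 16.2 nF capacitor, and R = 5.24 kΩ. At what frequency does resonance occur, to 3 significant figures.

ω₀ = 1/√(LC) = 1/√(0.000717 × 1.62e-08) = 293400 rad/s
f₀ = ω₀/(2π) = 46.7 kHz

46.7 kHz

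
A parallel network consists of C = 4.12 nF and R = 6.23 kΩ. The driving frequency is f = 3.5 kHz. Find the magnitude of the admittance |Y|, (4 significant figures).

184.3 μS

ω = 2πf = 21990 rad/s
X_C = 1/(ωC) = 11040 Ω
Parallel: admittances add. Y = 1/R + jωC
Y = (0.0001605 + j9.06e-05) S
|Y| = 0.0001843 S → |Z| = 1/|Y| = 5425 Ω, ∠Z = −∠Y = -29.44°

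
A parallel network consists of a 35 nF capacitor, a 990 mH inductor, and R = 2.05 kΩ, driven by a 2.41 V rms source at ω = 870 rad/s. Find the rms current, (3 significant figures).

2.97 mA

X_L = ωL = 861 Ω
X_C = 1/(ωC) = 32800 Ω
Parallel: admittances add. Y = 1/R + 1/(jωL) + jωC
Y = (0.000488 − j0.00113) S
|Y| = 0.00123 S → |Z| = 1/|Y| = 812 Ω, ∠Z = −∠Y = 66.7°
I = V/|Z| = 2.41/812 = 2.97 mA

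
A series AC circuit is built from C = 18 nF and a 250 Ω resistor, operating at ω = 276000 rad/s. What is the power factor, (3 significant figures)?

X_C = 1/(ωC) = 201 Ω
Z = 250 − j201 Ω
|Z| = √(250² + 201²) = 321 Ω
∠Z = arctan(-201/250) = -38.8°
cos φ = cos(-38.8°) = 0.779

0.779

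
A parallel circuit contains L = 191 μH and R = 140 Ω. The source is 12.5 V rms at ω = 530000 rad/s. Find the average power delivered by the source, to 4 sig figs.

1.116 W

X_L = ωL = 101.2 Ω
Parallel: admittances add. Y = 1/R + 1/(jωL)
Y = (0.007143 − j0.009878) S
|Y| = 0.01219 S → |Z| = 1/|Y| = 82.03 Ω, ∠Z = −∠Y = 54.13°
I = V/|Z| = 152.4 mA
P = VI cos φ = 12.5 × 0.1524 × cos(54.13°) = 1.116 W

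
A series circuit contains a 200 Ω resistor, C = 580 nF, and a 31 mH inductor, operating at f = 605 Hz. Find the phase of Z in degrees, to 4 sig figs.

-59.22°

ω = 2πf = 3801 rad/s
X_L = ωL = 117.8 Ω
X_C = 1/(ωC) = 453.6 Ω
Net reactance X = X_L − X_C = -335.7 Ω
Z = 200.0 − j335.7 Ω
|Z| = √(200.0² + 335.7²) = 390.8 Ω
∠Z = arctan(-335.7/200.0) = -59.22°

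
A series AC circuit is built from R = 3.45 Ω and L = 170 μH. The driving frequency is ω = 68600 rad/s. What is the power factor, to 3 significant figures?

X_L = ωL = 11.7 Ω
Z = 3.45 + j11.7 Ω
|Z| = √(3.45² + 11.7²) = 12.2 Ω
∠Z = arctan(11.7/3.45) = 73.5°
cos φ = cos(73.5°) = 0.284

0.284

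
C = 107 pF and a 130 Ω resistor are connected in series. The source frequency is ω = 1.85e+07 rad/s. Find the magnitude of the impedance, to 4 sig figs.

521.6 Ω

X_C = 1/(ωC) = 505.2 Ω
Z = 130.0 − j505.2 Ω
|Z| = √(130.0² + 505.2²) = 521.6 Ω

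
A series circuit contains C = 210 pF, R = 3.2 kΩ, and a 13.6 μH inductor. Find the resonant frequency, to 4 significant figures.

ω₀ = 1/√(LC) = 1/√(1.36e-05 × 2.1e-10) = 1.871e+07 rad/s
f₀ = ω₀/(2π) = 2.978 MHz

2.978 MHz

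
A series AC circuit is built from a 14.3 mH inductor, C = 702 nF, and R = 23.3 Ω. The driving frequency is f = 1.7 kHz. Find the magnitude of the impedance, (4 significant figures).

ω = 2πf = 10680 rad/s
X_L = ωL = 152.7 Ω
X_C = 1/(ωC) = 133.4 Ω
Net reactance X = X_L − X_C = 19.38 Ω
Z = 23.30 + j19.38 Ω
|Z| = √(23.30² + 19.38²) = 30.31 Ω

30.31 Ω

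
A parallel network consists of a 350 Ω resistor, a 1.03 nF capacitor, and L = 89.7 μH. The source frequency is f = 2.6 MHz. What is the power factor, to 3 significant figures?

0.174

ω = 2πf = 1.634e+07 rad/s
X_L = ωL = 1470 Ω
X_C = 1/(ωC) = 59.4 Ω
Parallel: admittances add. Y = 1/R + 1/(jωL) + jωC
Y = (0.00286 + j0.0161) S
|Y| = 0.0164 S → |Z| = 1/|Y| = 61.0 Ω, ∠Z = −∠Y = -80.0°
cos φ = cos(-80.0°) = 0.174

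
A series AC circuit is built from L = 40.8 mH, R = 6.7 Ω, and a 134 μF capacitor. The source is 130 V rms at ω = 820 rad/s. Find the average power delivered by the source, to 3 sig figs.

X_L = ωL = 33.5 Ω
X_C = 1/(ωC) = 9.10 Ω
Net reactance X = X_L − X_C = 24.4 Ω
Z = 6.70 + j24.4 Ω
|Z| = √(6.70² + 24.4²) = 25.3 Ω
∠Z = arctan(24.4/6.70) = 74.6°
I = V/|Z| = 5.15 A
P = VI cos φ = 130 × 5.15 × cos(74.6°) = 177 W

177 W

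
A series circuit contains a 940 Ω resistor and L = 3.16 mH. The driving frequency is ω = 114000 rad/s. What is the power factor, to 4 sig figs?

0.9338

X_L = ωL = 360.2 Ω
Z = 940.0 + j360.2 Ω
|Z| = √(940.0² + 360.2²) = 1007 Ω
∠Z = arctan(360.2/940.0) = 20.97°
cos φ = cos(20.97°) = 0.9338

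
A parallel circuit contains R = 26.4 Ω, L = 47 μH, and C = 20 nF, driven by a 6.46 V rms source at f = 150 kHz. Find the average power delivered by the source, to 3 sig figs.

ω = 2πf = 942500 rad/s
X_L = ωL = 44.3 Ω
X_C = 1/(ωC) = 53.1 Ω
Parallel: admittances add. Y = 1/R + 1/(jωL) + jωC
Y = (0.0379 − j0.00373) S
|Y| = 0.0381 S → |Z| = 1/|Y| = 26.3 Ω, ∠Z = −∠Y = 5.62°
I = V/|Z| = 246 mA
P = VI cos φ = 6.46 × 0.246 × cos(5.62°) = 1.58 W

1.58 W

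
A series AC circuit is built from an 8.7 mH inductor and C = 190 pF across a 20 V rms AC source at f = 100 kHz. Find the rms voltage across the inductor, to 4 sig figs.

37.57 V

ω = 2πf = 628300 rad/s
X_L = ωL = 5466 Ω
X_C = 1/(ωC) = 8377 Ω
Net reactance X = X_L − X_C = -2910 Ω
Z = − j2910 Ω
|Z| = √(0² + 2910²) = 2910 Ω
I = V/|Z| = 6.872 mA
V_L = I·|Z_L| = 0.006872 × 5466 = 37.57 V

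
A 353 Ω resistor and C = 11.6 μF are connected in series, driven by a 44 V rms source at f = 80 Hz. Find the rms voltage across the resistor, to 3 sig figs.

ω = 2πf = 502.7 rad/s
X_C = 1/(ωC) = 172 Ω
Z = 353 − j172 Ω
|Z| = √(353² + 172²) = 392 Ω
I = V/|Z| = 112 mA
V_R = I·|Z_R| = 0.112 × 353 = 39.6 V

39.6 V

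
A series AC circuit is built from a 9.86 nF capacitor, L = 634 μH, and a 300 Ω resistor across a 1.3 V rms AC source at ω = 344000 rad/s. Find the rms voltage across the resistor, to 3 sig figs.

X_L = ωL = 218 Ω
X_C = 1/(ωC) = 295 Ω
Net reactance X = X_L − X_C = -76.7 Ω
Z = 300 − j76.7 Ω
|Z| = √(300² + 76.7²) = 310 Ω
I = V/|Z| = 4.20 mA
V_R = I·|Z_R| = 0.00420 × 300 = 1.26 V

1.26 V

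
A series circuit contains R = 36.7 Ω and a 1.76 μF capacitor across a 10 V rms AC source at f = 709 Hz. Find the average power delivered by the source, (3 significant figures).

208 mW

ω = 2πf = 4455 rad/s
X_C = 1/(ωC) = 128 Ω
Z = 36.7 − j128 Ω
|Z| = √(36.7² + 128²) = 133 Ω
∠Z = arctan(-128/36.7) = -73.9°
I = V/|Z| = 75.3 mA
P = VI cos φ = 10 × 0.0753 × cos(-73.9°) = 208 mW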